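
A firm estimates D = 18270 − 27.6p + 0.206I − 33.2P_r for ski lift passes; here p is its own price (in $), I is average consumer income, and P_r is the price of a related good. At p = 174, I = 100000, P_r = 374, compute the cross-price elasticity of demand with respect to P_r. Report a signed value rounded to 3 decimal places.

At the given values, D = 18270 − 27.6(174) + 0.206(100000) − 33.2(374) = 21650.8.
∂D/∂P_r = -33.2.
E = (-33.2) × (374/21650.8) = -0.57350…

-0.574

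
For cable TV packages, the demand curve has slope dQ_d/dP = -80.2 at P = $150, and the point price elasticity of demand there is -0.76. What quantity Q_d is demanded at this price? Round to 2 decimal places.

15828.95

Ed = (dQ_d/dP)·(P/Q_d) ⇒ Q_d = (dQ_d/dP)·P/Ed = (-80.2)·150/(-0.76) = 15828.9473…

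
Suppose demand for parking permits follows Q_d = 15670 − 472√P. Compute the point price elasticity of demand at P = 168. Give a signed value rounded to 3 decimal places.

dQ_d/dP = −472/(2√P) = -18.2078. At P = 168, Q_d = 9552.18.
Ed = (dQ_d/dP)·(P/Q_d) = (-18.2078) × (168/9552.18) = -0.32023…

-0.320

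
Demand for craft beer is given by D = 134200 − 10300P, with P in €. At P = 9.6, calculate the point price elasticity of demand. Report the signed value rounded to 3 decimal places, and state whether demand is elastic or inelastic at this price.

-2.800; elastic

dD/dP = −10300. At P = 9.6, D = 134200 − 10300(9.6) = 35320.
Ed = (dD/dP)·(P/D) = −10300 × (9.6/35320) = -2.79954…
|Ed| = 2.800 > 1, so demand is elastic.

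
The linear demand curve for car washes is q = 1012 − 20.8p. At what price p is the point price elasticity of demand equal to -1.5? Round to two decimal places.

Ed = −20.8p/(1012 − 20.8p). Set this equal to -1.5:
20.8p = 1.5·(1012 − 20.8p) ⇒ 20.8p(1 + 1.5) = 1.5·1012
p = 1.5·1012 / (20.8·2.5) = 29.1923…

29.19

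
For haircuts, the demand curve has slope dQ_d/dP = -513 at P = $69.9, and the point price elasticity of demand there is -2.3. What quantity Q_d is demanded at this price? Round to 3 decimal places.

15590.739

Ed = (dQ_d/dP)·(P/Q_d) ⇒ Q_d = (dQ_d/dP)·P/Ed = (-513)·69.9/(-2.3) = 15590.73913…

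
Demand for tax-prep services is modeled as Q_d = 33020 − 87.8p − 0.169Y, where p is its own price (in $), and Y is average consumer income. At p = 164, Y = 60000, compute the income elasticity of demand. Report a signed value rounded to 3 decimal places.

-1.196

At the given values, Q_d = 33020 − 87.8(164) − 0.169(60000) = 8480.8.
∂Q_d/∂Y = -0.169.
E = (-0.169) × (60000/8480.8) = -1.19564…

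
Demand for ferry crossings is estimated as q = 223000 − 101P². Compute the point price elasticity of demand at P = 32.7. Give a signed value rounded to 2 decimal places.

-1.88

dq/dP = −2·101·P = -6605.4. At P = 32.7, q = 115001.71.
Ed = (dq/dP)·(P/q) = (-6605.4) × (32.7/115001.71) = -1.8782…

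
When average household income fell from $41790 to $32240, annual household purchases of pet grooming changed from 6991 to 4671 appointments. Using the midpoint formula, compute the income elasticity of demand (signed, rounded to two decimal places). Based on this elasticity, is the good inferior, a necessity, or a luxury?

%ΔQ = (4671 − 6991)/[( 6991 + 4671)/2] = -2320/5831 = -0.397873…
%ΔIncome = (32240 − 41790)/[( 41790 + 32240)/2] = -9550/37015 = -0.258003…
E_income = (-2320/5831) / (-9550/37015) = 1.5421…
E_income > 1 ⇒ normal good, luxury.

1.54; luxury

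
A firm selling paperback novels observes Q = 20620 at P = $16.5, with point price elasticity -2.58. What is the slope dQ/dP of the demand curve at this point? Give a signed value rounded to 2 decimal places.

Ed = (dQ/dP)·(P/Q) ⇒ dQ/dP = Ed·Q/P = (-2.58)·20620/16.5 = -3224.2181…

-3224.22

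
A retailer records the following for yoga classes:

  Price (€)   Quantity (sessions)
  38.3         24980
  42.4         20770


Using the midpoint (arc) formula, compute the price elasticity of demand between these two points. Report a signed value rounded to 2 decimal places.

-1.81

%ΔQ = (20770 − 24980) / [(24980 + 20770)/2] = -4210/22875 = -0.184043…
%ΔP = (42.4 − 38.3) / [(38.3 + 42.4)/2] = 4.1/40.35 = 0.101610…
Arc Ed = %ΔQ / %ΔP = (-4210/22875) / (4.1/40.35) = -1.8112…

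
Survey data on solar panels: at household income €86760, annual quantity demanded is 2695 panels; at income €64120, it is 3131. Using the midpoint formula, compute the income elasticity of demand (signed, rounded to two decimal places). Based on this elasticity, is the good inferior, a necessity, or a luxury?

%ΔQ = (3131 − 2695)/[( 2695 + 3131)/2] = 436/2913 = 0.149673…
%ΔIncome = (64120 − 86760)/[( 86760 + 64120)/2] = -22640/75440 = -0.300106…
E_income = (436/2913) / (-22640/75440) = -0.4987…
E_income < 0 ⇒ inferior good.

-0.50; inferior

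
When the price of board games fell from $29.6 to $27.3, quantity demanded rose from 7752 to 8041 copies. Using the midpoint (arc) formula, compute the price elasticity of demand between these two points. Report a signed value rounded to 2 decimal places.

%ΔQ = (8041 − 7752) / [(7752 + 8041)/2] = 289/7896.5 = 0.036598…
%ΔP = (27.3 − 29.6) / [(29.6 + 27.3)/2] = -2.3/28.45 = -0.080843…
Arc Ed = %ΔQ / %ΔP = (289/7896.5) / (-2.3/28.45) = -0.4527…

-0.45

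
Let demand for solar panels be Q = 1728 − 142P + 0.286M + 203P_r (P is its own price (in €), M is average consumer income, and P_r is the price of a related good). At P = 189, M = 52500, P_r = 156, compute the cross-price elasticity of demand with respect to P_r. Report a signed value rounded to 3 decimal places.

At the given values, Q = 1728 − 142(189) + 0.286(52500) + 203(156) = 21573.
∂Q/∂P_r = 203.
E = (203) × (156/21573) = 1.46794…

1.468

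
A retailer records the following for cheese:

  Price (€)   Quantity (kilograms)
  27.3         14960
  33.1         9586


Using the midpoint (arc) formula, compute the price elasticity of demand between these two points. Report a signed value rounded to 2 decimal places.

%ΔQ = (9586 − 14960) / [(14960 + 9586)/2] = -5374/12273 = -0.437871…
%ΔP = (33.1 − 27.3) / [(27.3 + 33.1)/2] = 5.8/30.2 = 0.192052…
Arc Ed = %ΔQ / %ΔP = (-5374/12273) / (5.8/30.2) = -2.2799…

-2.28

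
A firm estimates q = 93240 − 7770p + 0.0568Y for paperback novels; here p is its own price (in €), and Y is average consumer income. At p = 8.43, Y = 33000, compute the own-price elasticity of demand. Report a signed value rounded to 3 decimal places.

At the given values, q = 93240 − 7770(8.43) + 0.0568(33000) = 29613.3.
∂q/∂p = −7770.
E = (-7770) × (8.43/29613.3) = -2.21188…

-2.212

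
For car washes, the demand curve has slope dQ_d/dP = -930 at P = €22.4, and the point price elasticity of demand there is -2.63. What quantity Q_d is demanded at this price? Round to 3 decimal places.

Ed = (dQ_d/dP)·(P/Q_d) ⇒ Q_d = (dQ_d/dP)·P/Ed = (-930)·22.4/(-2.63) = 7920.91254…

7920.913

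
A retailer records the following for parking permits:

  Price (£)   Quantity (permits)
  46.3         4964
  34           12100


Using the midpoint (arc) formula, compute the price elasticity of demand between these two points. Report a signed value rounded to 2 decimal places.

%ΔQ = (12100 − 4964) / [(4964 + 12100)/2] = 7136/8532 = 0.836380…
%ΔP = (34 − 46.3) / [(46.3 + 34)/2] = -12.3/40.15 = -0.306351…
Arc Ed = %ΔQ / %ΔP = (7136/8532) / (-12.3/40.15) = -2.7301…

-2.73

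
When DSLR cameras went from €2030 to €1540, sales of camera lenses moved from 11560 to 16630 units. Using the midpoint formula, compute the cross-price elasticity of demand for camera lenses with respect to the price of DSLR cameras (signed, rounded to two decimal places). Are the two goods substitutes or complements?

-1.31; complements

%ΔQ_{camera lenses} = (16630 − 11560)/avg = 5070/14095 = 0.359702…
%ΔP_{DSLR cameras} = (1540 − 2030)/avg = -490/1785 = -0.274509…
E_cross = (5070/14095) / (-490/1785) = -1.3103…
E_cross < 0 ⇒ the goods are complements.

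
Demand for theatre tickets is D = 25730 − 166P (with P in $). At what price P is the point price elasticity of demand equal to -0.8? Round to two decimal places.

Ed = −166P/(25730 − 166P). Set this equal to -0.8:
166P = 0.8·(25730 − 166P) ⇒ 166P(1 + 0.8) = 0.8·25730
P = 0.8·25730 / (166·1.8) = 68.8888…

68.89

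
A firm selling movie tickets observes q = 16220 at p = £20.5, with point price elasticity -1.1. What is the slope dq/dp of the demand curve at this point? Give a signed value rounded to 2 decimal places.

Ed = (dq/dp)·(p/q) ⇒ dq/dp = Ed·q/p = (-1.1)·16220/20.5 = -870.3414…

-870.34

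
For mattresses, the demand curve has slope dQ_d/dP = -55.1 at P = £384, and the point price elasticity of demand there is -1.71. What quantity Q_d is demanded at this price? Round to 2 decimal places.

Ed = (dQ_d/dP)·(P/Q_d) ⇒ Q_d = (dQ_d/dP)·P/Ed = (-55.1)·384/(-1.71) = 12373.3333…

12373.33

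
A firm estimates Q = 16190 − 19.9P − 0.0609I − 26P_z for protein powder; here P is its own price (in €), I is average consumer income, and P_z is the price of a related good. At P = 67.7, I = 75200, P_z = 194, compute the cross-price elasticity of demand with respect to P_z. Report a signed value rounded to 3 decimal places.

At the given values, Q = 16190 − 19.9(67.7) − 0.0609(75200) − 26(194) = 5219.09.
∂Q/∂P_z = -26.
E = (-26) × (194/5219.09) = -0.96645…

-0.966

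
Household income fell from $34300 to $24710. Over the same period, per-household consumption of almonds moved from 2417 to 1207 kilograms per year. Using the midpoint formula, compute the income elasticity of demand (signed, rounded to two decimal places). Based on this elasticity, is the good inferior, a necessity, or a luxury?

%ΔQ = (1207 − 2417)/[( 2417 + 1207)/2] = -1210/1812 = -0.667770…
%ΔIncome = (24710 − 34300)/[( 34300 + 24710)/2] = -9590/29505 = -0.325029…
E_income = (-1210/1812) / (-9590/29505) = 2.0544…
E_income > 1 ⇒ normal good, luxury.

2.05; luxury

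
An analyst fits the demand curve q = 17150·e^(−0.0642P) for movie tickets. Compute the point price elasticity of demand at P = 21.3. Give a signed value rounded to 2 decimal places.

-1.37

dq/dP = −0.0642·q = -280.491. At P = 21.3, q = 4369.02.
Ed = (dq/dP)·(P/q) = (-280.491) × (21.3/4369.02) = -1.3674…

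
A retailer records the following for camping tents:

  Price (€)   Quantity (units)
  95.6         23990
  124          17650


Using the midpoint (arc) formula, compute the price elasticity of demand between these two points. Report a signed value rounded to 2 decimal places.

%ΔQ = (17650 − 23990) / [(23990 + 17650)/2] = -6340/20820 = -0.304514…
%ΔP = (124 − 95.6) / [(95.6 + 124)/2] = 28.4/109.8 = 0.258652…
Arc Ed = %ΔQ / %ΔP = (-6340/20820) / (28.4/109.8) = -1.1773…

-1.18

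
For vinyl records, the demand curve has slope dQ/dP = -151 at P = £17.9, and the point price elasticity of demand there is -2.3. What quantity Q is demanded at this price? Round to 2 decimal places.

1175.17

Ed = (dQ/dP)·(P/Q) ⇒ Q = (dQ/dP)·P/Ed = (-151)·17.9/(-2.3) = 1175.1739…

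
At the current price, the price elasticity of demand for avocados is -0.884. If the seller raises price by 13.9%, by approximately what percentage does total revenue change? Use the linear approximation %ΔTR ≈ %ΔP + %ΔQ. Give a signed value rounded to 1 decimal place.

%ΔQ ≈ Ed × %ΔP = (-0.884) × (+13.9%) = -12.2876%
%ΔTR ≈ %ΔP + %ΔQ = (+13.9%) + (-12.2876%) = +1.6124%

+1.6%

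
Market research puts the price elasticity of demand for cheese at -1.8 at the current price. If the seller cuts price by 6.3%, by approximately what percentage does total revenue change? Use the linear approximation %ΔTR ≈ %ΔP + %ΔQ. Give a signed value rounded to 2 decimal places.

%ΔQ ≈ Ed × %ΔP = (-1.8) × (-6.3%) = +11.3400%
%ΔTR ≈ %ΔP + %ΔQ = (-6.3%) + (+11.3400%) = +5.0400%

+5.04%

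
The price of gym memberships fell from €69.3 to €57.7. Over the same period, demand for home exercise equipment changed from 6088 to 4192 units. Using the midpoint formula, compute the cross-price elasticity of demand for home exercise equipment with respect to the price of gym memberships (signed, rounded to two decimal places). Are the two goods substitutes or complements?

%ΔQ_{home exercise equipment} = (4192 − 6088)/avg = -1896/5140 = -0.368871…
%ΔP_{gym memberships} = (57.7 − 69.3)/avg = -11.6/63.5 = -0.182677…
E_cross = (-1896/5140) / (-11.6/63.5) = 2.0192…
E_cross > 0 ⇒ the goods are substitutes.

2.02; substitutes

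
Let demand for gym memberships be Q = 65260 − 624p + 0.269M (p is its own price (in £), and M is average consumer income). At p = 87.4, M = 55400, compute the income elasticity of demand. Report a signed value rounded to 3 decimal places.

At the given values, Q = 65260 − 624(87.4) + 0.269(55400) = 25625.
∂Q/∂M = 0.269.
E = (0.269) × (55400/25625) = 0.58156…

0.582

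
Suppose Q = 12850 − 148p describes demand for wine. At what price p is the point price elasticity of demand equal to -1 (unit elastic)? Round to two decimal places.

43.41

Ed = −148p/(12850 − 148p). Set this equal to -1:
148p = 1·(12850 − 148p) ⇒ 148p(1 + 1) = 1·12850
p = 1·12850 / (148·2) = 43.4121…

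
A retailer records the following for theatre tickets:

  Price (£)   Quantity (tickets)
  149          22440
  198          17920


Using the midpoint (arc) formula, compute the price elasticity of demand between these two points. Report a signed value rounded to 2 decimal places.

-0.79

%ΔQ = (17920 − 22440) / [(22440 + 17920)/2] = -4520/20180 = -0.223984…
%ΔP = (198 − 149) / [(149 + 198)/2] = 49/173.5 = 0.282420…
Arc Ed = %ΔQ / %ΔP = (-4520/20180) / (49/173.5) = -0.7930…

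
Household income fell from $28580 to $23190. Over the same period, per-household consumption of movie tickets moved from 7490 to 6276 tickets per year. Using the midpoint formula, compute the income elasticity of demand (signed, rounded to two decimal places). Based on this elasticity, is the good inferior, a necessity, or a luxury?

0.85; necessity

%ΔQ = (6276 − 7490)/[( 7490 + 6276)/2] = -1214/6883 = -0.176376…
%ΔIncome = (23190 − 28580)/[( 28580 + 23190)/2] = -5390/25885 = -0.208228…
E_income = (-1214/6883) / (-5390/25885) = 0.8470…
0 < E_income < 1 ⇒ normal good, necessity.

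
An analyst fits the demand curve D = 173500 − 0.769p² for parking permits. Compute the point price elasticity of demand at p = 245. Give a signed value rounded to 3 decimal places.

-0.725

dD/dp = −2·0.769·p = -376.81. At p = 245, D = 127340.775.
Ed = (dD/dp)·(p/D) = (-376.81) × (245/127340.775) = -0.72497…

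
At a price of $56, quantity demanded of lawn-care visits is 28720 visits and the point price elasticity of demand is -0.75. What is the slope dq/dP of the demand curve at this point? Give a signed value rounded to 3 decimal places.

Ed = (dq/dP)·(P/q) ⇒ dq/dP = Ed·q/P = (-0.75)·28720/56 = -384.64285…

-384.643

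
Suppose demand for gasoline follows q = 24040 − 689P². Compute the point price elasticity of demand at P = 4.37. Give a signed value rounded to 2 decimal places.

dq/dP = −2·689·P = -6021.86. At P = 4.37, q = 10882.2359.
Ed = (dq/dP)·(P/q) = (-6021.86) × (4.37/10882.2359) = -2.4182…

-2.42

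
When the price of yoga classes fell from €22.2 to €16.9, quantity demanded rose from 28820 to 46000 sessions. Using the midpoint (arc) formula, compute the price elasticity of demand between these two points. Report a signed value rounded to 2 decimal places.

%ΔQ = (46000 − 28820) / [(28820 + 46000)/2] = 17180/37410 = 0.459235…
%ΔP = (16.9 − 22.2) / [(22.2 + 16.9)/2] = -5.3/19.55 = -0.271099…
Arc Ed = %ΔQ / %ΔP = (17180/37410) / (-5.3/19.55) = -1.6939…

-1.69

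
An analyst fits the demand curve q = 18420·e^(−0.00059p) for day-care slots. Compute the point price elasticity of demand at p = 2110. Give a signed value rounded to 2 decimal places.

dq/dp = −0.00059·q = -3.1296. At p = 2110, q = 5304.4.
Ed = (dq/dp)·(p/q) = (-3.1296) × (2110/5304.4) = -1.2449

-1.24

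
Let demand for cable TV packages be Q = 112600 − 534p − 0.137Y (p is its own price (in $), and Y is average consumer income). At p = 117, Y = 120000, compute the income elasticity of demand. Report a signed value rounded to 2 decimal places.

-0.49

At the given values, Q = 112600 − 534(117) − 0.137(120000) = 33682.
∂Q/∂Y = -0.137.
E = (-0.137) × (120000/33682) = -0.4880…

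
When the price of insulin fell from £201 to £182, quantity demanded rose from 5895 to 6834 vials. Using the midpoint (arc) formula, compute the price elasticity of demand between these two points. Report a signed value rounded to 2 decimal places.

-1.49

%ΔQ = (6834 − 5895) / [(5895 + 6834)/2] = 939/6364.5 = 0.147537…
%ΔP = (182 − 201) / [(201 + 182)/2] = -19/191.5 = -0.099216…
Arc Ed = %ΔQ / %ΔP = (939/6364.5) / (-19/191.5) = -1.4870…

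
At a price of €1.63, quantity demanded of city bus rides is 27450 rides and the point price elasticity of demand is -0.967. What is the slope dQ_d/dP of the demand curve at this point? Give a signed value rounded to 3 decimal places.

-16284.755

Ed = (dQ_d/dP)·(P/Q_d) ⇒ dQ_d/dP = Ed·Q_d/P = (-0.967)·27450/1.63 = -16284.75460…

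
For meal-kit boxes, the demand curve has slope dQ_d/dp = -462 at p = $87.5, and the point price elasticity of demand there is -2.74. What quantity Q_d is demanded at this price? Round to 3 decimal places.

Ed = (dQ_d/dp)·(p/Q_d) ⇒ Q_d = (dQ_d/dp)·p/Ed = (-462)·87.5/(-2.74) = 14753.64963…

14753.650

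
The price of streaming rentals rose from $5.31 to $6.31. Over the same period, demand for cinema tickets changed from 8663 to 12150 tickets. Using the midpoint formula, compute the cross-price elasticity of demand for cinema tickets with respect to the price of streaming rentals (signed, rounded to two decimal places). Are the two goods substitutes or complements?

%ΔQ_{cinema tickets} = (12150 − 8663)/avg = 3487/10406.5 = 0.335079…
%ΔP_{streaming rentals} = (6.31 − 5.31)/avg = 1/5.81 = 0.172117…
E_cross = (3487/10406.5) / (1/5.81) = 1.9468…
E_cross > 0 ⇒ the goods are substitutes.

1.95; substitutes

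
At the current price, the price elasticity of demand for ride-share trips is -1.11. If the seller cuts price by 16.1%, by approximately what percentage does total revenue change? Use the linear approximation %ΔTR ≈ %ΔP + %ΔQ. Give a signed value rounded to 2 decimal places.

+1.77%

%ΔQ ≈ Ed × %ΔP = (-1.11) × (-16.1%) = +17.8710%
%ΔTR ≈ %ΔP + %ΔQ = (-16.1%) + (+17.8710%) = +1.7710%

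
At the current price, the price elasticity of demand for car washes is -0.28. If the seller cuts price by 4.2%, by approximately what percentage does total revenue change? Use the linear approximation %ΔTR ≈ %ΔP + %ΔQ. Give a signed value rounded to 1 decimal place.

%ΔQ ≈ Ed × %ΔP = (-0.28) × (-4.2%) = +1.1760%
%ΔTR ≈ %ΔP + %ΔQ = (-4.2%) + (+1.1760%) = -3.0240%

-3.0%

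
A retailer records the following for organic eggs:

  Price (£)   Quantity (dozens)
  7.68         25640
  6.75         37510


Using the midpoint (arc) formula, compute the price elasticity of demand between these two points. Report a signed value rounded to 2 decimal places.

-2.92

%ΔQ = (37510 − 25640) / [(25640 + 37510)/2] = 11870/31575 = 0.375930…
%ΔP = (6.75 − 7.68) / [(7.68 + 6.75)/2] = -0.93/7.215 = -0.128898…
Arc Ed = %ΔQ / %ΔP = (11870/31575) / (-0.93/7.215) = -2.9164…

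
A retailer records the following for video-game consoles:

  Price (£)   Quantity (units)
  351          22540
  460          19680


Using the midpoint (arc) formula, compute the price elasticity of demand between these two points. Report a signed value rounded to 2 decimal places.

-0.50

%ΔQ = (19680 − 22540) / [(22540 + 19680)/2] = -2860/21110 = -0.135480…
%ΔP = (460 − 351) / [(351 + 460)/2] = 109/405.5 = 0.268803…
Arc Ed = %ΔQ / %ΔP = (-2860/21110) / (109/405.5) = -0.5040…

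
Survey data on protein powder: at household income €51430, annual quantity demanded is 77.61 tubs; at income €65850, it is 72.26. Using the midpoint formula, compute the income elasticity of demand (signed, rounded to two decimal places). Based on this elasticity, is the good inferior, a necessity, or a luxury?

%ΔQ = (72.26 − 77.61)/[( 77.61 + 72.26)/2] = -5.35/74.935 = -0.071395…
%ΔIncome = (65850 − 51430)/[( 51430 + 65850)/2] = 14420/58640 = 0.245907…
E_income = (-5.35/74.935) / (14420/58640) = -0.2903…
E_income < 0 ⇒ inferior good.

-0.29; inferior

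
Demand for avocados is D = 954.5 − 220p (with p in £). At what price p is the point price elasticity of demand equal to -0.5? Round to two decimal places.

1.45

Ed = −220p/(954.5 − 220p). Set this equal to -0.5:
220p = 0.5·(954.5 − 220p) ⇒ 220p(1 + 0.5) = 0.5·954.5
p = 0.5·954.5 / (220·1.5) = 1.4462…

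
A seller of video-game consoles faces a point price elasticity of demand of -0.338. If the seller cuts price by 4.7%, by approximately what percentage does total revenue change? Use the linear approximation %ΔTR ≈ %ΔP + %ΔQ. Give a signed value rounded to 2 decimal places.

-3.11%

%ΔQ ≈ Ed × %ΔP = (-0.338) × (-4.7%) = +1.5886%
%ΔTR ≈ %ΔP + %ΔQ = (-4.7%) + (+1.5886%) = -3.1114%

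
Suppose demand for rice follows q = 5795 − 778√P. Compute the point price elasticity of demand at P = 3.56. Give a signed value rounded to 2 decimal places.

dq/dP = −778/(2√P) = -206.17. At P = 3.56, q = 4327.07.
Ed = (dq/dP)·(P/q) = (-206.17) × (3.56/4327.07) = -0.1696…

-0.17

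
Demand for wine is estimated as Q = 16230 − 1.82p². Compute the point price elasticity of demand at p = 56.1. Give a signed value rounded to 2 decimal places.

dQ/dp = −2·1.82·p = -204.204. At p = 56.1, Q = 10502.0778.
Ed = (dQ/dp)·(p/Q) = (-204.204) × (56.1/10502.0778) = -1.0908…

-1.09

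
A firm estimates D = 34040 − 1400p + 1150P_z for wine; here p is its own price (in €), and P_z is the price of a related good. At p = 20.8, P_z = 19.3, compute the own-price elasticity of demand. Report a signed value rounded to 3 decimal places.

At the given values, D = 34040 − 1400(20.8) + 1150(19.3) = 27115.
∂D/∂p = −1400.
E = (-1400) × (20.8/27115) = -1.07394…

-1.074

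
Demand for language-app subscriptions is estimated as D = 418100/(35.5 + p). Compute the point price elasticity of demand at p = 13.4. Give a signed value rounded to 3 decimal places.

-0.274

dD/dp = −418100/(35.5 + p)² = -174.849. At p = 13.4, D = 8550.1.
Ed = (dD/dp)·(p/D) = (-174.849) × (13.4/8550.1) = -0.27402…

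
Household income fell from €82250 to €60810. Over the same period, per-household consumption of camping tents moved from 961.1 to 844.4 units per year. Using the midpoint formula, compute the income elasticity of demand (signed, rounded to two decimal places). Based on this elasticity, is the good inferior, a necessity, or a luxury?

%ΔQ = (844.4 − 961.1)/[( 961.1 + 844.4)/2] = -116.7/902.75 = -0.129271…
%ΔIncome = (60810 − 82250)/[( 82250 + 60810)/2] = -21440/71530 = -0.299734…
E_income = (-116.7/902.75) / (-21440/71530) = 0.4312…
0 < E_income < 1 ⇒ normal good, necessity.

0.43; necessity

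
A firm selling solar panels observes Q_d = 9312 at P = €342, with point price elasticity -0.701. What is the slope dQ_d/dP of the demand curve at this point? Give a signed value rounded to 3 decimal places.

-19.087

Ed = (dQ_d/dP)·(P/Q_d) ⇒ dQ_d/dP = Ed·Q_d/P = (-0.701)·9312/342 = -19.08687…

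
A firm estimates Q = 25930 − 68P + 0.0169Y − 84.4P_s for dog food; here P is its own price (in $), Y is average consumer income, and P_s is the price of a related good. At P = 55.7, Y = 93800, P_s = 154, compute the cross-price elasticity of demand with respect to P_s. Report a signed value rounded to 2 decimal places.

-1.21

At the given values, Q = 25930 − 68(55.7) + 0.0169(93800) − 84.4(154) = 10730.02.
∂Q/∂P_s = -84.4.
E = (-84.4) × (154/10730.02) = -1.2113…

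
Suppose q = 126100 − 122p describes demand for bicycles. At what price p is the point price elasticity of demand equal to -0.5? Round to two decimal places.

344.54

Ed = −122p/(126100 − 122p). Set this equal to -0.5:
122p = 0.5·(126100 − 122p) ⇒ 122p(1 + 0.5) = 0.5·126100
p = 0.5·126100 / (122·1.5) = 344.5355…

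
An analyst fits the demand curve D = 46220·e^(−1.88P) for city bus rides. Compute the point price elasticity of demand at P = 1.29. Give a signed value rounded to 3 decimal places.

dD/dP = −1.88·D = -7686.64. At P = 1.29, D = 4088.64.
Ed = (dD/dP)·(P/D) = (-7686.64) × (1.29/4088.64) = -2.4252

-2.425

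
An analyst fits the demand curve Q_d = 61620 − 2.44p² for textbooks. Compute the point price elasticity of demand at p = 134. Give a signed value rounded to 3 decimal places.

-4.921

dQ_d/dp = −2·2.44·p = -653.92. At p = 134, Q_d = 17807.36.
Ed = (dQ_d/dp)·(p/Q_d) = (-653.92) × (134/17807.36) = -4.92073…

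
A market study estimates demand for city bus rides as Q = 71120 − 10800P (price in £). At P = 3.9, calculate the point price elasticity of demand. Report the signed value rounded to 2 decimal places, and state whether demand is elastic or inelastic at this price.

-1.45; elastic

dQ/dP = −10800. At P = 3.9, Q = 71120 − 10800(3.9) = 29000.
Ed = (dQ/dP)·(P/Q) = −10800 × (3.9/29000) = -1.4524…
|Ed| = 1.45 > 1, so demand is elastic.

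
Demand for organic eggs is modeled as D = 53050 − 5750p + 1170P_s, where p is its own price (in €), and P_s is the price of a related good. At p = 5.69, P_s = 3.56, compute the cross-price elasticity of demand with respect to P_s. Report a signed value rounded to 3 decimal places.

0.170

At the given values, D = 53050 − 5750(5.69) + 1170(3.56) = 24497.7.
∂D/∂P_s = 1170.
E = (1170) × (3.56/24497.7) = 0.17002…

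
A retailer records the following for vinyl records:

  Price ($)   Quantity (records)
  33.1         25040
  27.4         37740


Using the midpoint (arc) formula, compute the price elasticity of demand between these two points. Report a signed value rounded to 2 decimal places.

-2.15

%ΔQ = (37740 − 25040) / [(25040 + 37740)/2] = 12700/31390 = 0.404587…
%ΔP = (27.4 − 33.1) / [(33.1 + 27.4)/2] = -5.7/30.25 = -0.188429…
Arc Ed = %ΔQ / %ΔP = (12700/31390) / (-5.7/30.25) = -2.1471…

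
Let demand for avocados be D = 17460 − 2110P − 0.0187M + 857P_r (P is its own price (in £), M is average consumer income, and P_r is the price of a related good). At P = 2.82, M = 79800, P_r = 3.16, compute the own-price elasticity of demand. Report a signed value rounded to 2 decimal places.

At the given values, D = 17460 − 2110(2.82) − 0.0187(79800) + 857(3.16) = 12725.66.
∂D/∂P = −2110.
E = (-2110) × (2.82/12725.66) = -0.4675…

-0.47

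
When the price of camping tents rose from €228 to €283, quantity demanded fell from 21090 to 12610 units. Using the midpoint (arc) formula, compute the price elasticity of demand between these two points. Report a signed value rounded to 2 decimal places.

-2.34

%ΔQ = (12610 − 21090) / [(21090 + 12610)/2] = -8480/16850 = -0.503264…
%ΔP = (283 − 228) / [(228 + 283)/2] = 55/255.5 = 0.215264…
Arc Ed = %ΔQ / %ΔP = (-8480/16850) / (55/255.5) = -2.3378…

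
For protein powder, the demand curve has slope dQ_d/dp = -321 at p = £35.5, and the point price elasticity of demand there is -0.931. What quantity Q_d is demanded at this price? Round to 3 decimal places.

Ed = (dQ_d/dp)·(p/Q_d) ⇒ Q_d = (dQ_d/dp)·p/Ed = (-321)·35.5/(-0.931) = 12240.06444…

12240.064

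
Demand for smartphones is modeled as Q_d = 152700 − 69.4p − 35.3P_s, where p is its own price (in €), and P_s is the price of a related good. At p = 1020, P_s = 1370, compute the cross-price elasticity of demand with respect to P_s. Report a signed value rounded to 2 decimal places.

At the given values, Q_d = 152700 − 69.4(1020) − 35.3(1370) = 33551.
∂Q_d/∂P_s = -35.3.
E = (-35.3) × (1370/33551) = -1.4414…

-1.44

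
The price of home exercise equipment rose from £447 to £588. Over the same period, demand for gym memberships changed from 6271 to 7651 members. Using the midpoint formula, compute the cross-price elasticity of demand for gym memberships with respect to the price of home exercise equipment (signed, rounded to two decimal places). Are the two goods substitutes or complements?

0.73; substitutes

%ΔQ_{gym memberships} = (7651 − 6271)/avg = 1380/6961 = 0.198247…
%ΔP_{home exercise equipment} = (588 − 447)/avg = 141/517.5 = 0.272463…
E_cross = (1380/6961) / (141/517.5) = 0.7276…
E_cross > 0 ⇒ the goods are substitutes.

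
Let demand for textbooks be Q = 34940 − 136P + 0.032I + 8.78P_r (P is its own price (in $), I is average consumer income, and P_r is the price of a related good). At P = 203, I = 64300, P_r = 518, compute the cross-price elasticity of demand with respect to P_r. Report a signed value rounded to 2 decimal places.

At the given values, Q = 34940 − 136(203) + 0.032(64300) + 8.78(518) = 13937.64.
∂Q/∂P_r = 8.78.
E = (8.78) × (518/13937.64) = 0.3263…

0.33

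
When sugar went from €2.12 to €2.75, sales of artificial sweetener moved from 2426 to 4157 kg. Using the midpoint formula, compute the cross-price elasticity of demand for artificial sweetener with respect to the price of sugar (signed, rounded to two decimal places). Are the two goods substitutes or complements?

%ΔQ_{artificial sweetener} = (4157 − 2426)/avg = 1731/3291.5 = 0.525900…
%ΔP_{sugar} = (2.75 − 2.12)/avg = 0.63/2.435 = 0.258726…
E_cross = (1731/3291.5) / (0.63/2.435) = 2.0326…
E_cross > 0 ⇒ the goods are substitutes.

2.03; substitutes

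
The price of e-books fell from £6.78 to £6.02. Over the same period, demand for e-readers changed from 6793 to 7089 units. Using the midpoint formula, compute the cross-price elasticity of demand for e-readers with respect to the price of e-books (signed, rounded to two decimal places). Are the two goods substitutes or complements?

-0.36; complements

%ΔQ_{e-readers} = (7089 − 6793)/avg = 296/6941 = 0.042645…
%ΔP_{e-books} = (6.02 − 6.78)/avg = -0.76/6.4 = -0.11875
E_cross = (296/6941) / (-0.76/6.4) = -0.3591…
E_cross < 0 ⇒ the goods are complements.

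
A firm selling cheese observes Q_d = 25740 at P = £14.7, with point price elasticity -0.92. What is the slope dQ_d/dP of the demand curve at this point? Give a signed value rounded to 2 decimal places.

-1610.94

Ed = (dQ_d/dP)·(P/Q_d) ⇒ dQ_d/dP = Ed·Q_d/P = (-0.92)·25740/14.7 = -1610.9387…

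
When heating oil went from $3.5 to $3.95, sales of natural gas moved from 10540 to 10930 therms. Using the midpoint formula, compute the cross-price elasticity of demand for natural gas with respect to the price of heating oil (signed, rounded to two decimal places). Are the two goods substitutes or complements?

0.30; substitutes

%ΔQ_{natural gas} = (10930 − 10540)/avg = 390/10735 = 0.036329…
%ΔP_{heating oil} = (3.95 − 3.5)/avg = 0.45/3.725 = 0.120805…
E_cross = (390/10735) / (0.45/3.725) = 0.3007…
E_cross > 0 ⇒ the goods are substitutes.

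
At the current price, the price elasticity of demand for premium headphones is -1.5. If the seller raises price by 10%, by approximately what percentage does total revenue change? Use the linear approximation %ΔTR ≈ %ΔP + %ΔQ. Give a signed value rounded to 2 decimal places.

%ΔQ ≈ Ed × %ΔP = (-1.5) × (+10%) = -15.0000%
%ΔTR ≈ %ΔP + %ΔQ = (+10%) + (-15.0000%) = -5.0000%

-5.00%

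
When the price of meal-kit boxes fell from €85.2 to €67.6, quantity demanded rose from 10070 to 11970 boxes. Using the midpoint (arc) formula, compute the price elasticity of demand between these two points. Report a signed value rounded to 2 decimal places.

-0.75

%ΔQ = (11970 − 10070) / [(10070 + 11970)/2] = 1900/11020 = 0.172413…
%ΔP = (67.6 − 85.2) / [(85.2 + 67.6)/2] = -17.6/76.4 = -0.230366…
Arc Ed = %ΔQ / %ΔP = (1900/11020) / (-17.6/76.4) = -0.7484…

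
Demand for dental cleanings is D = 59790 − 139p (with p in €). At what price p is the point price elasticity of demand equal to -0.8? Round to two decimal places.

Ed = −139p/(59790 − 139p). Set this equal to -0.8:
139p = 0.8·(59790 − 139p) ⇒ 139p(1 + 0.8) = 0.8·59790
p = 0.8·59790 / (139·1.8) = 191.1750…

191.18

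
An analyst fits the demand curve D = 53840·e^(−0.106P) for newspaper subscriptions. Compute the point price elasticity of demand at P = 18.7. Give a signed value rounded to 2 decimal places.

-1.98

dD/dP = −0.106·D = -786.235. At P = 18.7, D = 7417.31.
Ed = (dD/dP)·(P/D) = (-786.235) × (18.7/7417.31) = -1.9822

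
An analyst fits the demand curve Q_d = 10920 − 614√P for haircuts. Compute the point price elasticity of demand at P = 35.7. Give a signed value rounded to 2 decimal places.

dQ_d/dP = −614/(2√P) = -51.3812. At P = 35.7, Q_d = 7251.38.
Ed = (dQ_d/dP)·(P/Q_d) = (-51.3812) × (35.7/7251.38) = -0.2529…

-0.25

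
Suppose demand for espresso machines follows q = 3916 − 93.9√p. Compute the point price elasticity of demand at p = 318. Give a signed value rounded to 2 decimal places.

dq/dp = −93.9/(2√p) = -2.63283. At p = 318, q = 2241.52.
Ed = (dq/dp)·(p/q) = (-2.63283) × (318/2241.52) = -0.3735…

-0.37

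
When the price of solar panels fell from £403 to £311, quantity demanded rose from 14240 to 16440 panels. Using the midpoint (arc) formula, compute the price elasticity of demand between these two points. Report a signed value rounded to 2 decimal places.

-0.56

%ΔQ = (16440 − 14240) / [(14240 + 16440)/2] = 2200/15340 = 0.143415…
%ΔP = (311 − 403) / [(403 + 311)/2] = -92/357 = -0.257703…
Arc Ed = %ΔQ / %ΔP = (2200/15340) / (-92/357) = -0.5565…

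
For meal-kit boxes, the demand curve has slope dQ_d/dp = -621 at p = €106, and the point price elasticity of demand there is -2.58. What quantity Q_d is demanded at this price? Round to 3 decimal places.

25513.953

Ed = (dQ_d/dp)·(p/Q_d) ⇒ Q_d = (dQ_d/dp)·p/Ed = (-621)·106/(-2.58) = 25513.95348…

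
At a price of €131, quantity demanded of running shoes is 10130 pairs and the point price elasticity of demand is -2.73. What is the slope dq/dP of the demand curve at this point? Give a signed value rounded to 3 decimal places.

Ed = (dq/dP)·(P/q) ⇒ dq/dP = Ed·q/P = (-2.73)·10130/131 = -211.10610…

-211.106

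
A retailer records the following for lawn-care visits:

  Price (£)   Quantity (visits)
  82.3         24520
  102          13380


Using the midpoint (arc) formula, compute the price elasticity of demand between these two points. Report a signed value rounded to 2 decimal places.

%ΔQ = (13380 − 24520) / [(24520 + 13380)/2] = -11140/18950 = -0.587862…
%ΔP = (102 − 82.3) / [(82.3 + 102)/2] = 19.7/92.15 = 0.213781…
Arc Ed = %ΔQ / %ΔP = (-11140/18950) / (19.7/92.15) = -2.7498…

-2.75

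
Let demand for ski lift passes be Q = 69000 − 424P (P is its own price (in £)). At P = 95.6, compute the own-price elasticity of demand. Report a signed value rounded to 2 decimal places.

-1.42

At the given values, Q = 69000 − 424(95.6) = 28465.6.
∂Q/∂P = −424.
E = (-424) × (95.6/28465.6) = -1.4239…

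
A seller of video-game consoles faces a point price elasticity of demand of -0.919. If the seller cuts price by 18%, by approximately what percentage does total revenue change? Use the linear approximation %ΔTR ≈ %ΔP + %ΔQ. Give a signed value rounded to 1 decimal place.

-1.5%

%ΔQ ≈ Ed × %ΔP = (-0.919) × (-18%) = +16.5420%
%ΔTR ≈ %ΔP + %ΔQ = (-18%) + (+16.5420%) = -1.4580%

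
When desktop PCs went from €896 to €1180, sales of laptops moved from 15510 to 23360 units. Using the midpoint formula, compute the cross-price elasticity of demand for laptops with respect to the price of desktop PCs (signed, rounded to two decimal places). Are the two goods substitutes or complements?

%ΔQ_{laptops} = (23360 − 15510)/avg = 7850/19435 = 0.403910…
%ΔP_{desktop PCs} = (1180 − 896)/avg = 284/1038 = 0.273603…
E_cross = (7850/19435) / (284/1038) = 1.4762…
E_cross > 0 ⇒ the goods are substitutes.

1.48; substitutes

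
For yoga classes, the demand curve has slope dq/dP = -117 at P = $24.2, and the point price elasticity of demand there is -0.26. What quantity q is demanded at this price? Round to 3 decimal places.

Ed = (dq/dP)·(P/q) ⇒ q = (dq/dP)·P/Ed = (-117)·24.2/(-0.26) = 10890

10890.000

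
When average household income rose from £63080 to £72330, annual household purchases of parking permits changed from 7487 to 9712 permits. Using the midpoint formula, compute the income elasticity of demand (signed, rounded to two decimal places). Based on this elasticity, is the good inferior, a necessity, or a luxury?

%ΔQ = (9712 − 7487)/[( 7487 + 9712)/2] = 2225/8599.5 = 0.258735…
%ΔIncome = (72330 − 63080)/[( 63080 + 72330)/2] = 9250/67705 = 0.136622…
E_income = (2225/8599.5) / (9250/67705) = 1.8938…
E_income > 1 ⇒ normal good, luxury.

1.89; luxury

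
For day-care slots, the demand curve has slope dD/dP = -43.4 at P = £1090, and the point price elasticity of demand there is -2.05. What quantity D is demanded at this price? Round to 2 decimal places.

Ed = (dD/dP)·(P/D) ⇒ D = (dD/dP)·P/Ed = (-43.4)·1090/(-2.05) = 23076.0975…

23076.10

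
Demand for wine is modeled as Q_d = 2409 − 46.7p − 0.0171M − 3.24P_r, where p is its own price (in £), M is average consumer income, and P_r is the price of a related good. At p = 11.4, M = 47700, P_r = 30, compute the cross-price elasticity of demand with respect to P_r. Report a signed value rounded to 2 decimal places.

At the given values, Q_d = 2409 − 46.7(11.4) − 0.0171(47700) − 3.24(30) = 963.75.
∂Q_d/∂P_r = -3.24.
E = (-3.24) × (30/963.75) = -0.1008…

-0.10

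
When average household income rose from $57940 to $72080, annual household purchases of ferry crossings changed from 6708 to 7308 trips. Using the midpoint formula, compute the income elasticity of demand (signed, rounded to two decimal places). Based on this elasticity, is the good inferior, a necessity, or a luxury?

0.39; necessity

%ΔQ = (7308 − 6708)/[( 6708 + 7308)/2] = 600/7008 = 0.085616…
%ΔIncome = (72080 − 57940)/[( 57940 + 72080)/2] = 14140/65010 = 0.217504…
E_income = (600/7008) / (14140/65010) = 0.3936…
0 < E_income < 1 ⇒ normal good, necessity.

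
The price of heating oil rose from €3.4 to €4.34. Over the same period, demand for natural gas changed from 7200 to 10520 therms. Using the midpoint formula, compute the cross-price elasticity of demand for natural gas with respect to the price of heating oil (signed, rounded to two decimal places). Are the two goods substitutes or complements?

%ΔQ_{natural gas} = (10520 − 7200)/avg = 3320/8860 = 0.374717…
%ΔP_{heating oil} = (4.34 − 3.4)/avg = 0.94/3.87 = 0.242894…
E_cross = (3320/8860) / (0.94/3.87) = 1.5427…
E_cross > 0 ⇒ the goods are substitutes.

1.54; substitutes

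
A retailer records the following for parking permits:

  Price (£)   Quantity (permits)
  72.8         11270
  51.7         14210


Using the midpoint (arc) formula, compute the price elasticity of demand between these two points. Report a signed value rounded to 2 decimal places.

-0.68

%ΔQ = (14210 − 11270) / [(11270 + 14210)/2] = 2940/12740 = 0.230769…
%ΔP = (51.7 − 72.8) / [(72.8 + 51.7)/2] = -21.1/62.25 = -0.338955…
Arc Ed = %ΔQ / %ΔP = (2940/12740) / (-21.1/62.25) = -0.6808…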